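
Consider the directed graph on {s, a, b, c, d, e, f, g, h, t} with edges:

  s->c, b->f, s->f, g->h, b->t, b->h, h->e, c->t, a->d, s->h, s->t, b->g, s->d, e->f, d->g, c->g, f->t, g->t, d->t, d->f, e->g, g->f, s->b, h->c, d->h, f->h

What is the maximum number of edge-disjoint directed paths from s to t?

Assign every edge capacity 1; by Menger, the answer equals the max flow.
Path s→t (+1); total 1.
Path s→b→t (+1); total 2.
Path s→c→t (+1); total 3.
Path s→d→t (+1); total 4.
Path s→f→t (+1); total 5.
Path s→h→c→g→t (+1); total 6.
No residual s→t path; max flow = 6.
Certifying cut of size 6: {s→b, s→c, s→d, s→f, s→h, s→t}.

6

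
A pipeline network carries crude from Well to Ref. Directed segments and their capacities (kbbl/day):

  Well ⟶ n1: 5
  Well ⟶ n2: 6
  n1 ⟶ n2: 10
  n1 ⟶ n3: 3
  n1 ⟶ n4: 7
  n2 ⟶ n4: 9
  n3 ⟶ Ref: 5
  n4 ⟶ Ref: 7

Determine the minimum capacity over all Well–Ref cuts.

10

Augment Well→n1→n3→Ref: bottleneck 3, flow now 3.
Augment Well→n1→n4→Ref: bottleneck 2, flow now 5.
Augment Well→n2→n4→Ref: bottleneck 5, flow now 10.
No augmenting path remains; maximum flow = 10.
By max-flow min-cut, the minimum cut capacity equals the max flow.
In the residual graph, reachable from Well: {Well, n1, n2, n4}.
Min-cut edges: n1→n3 (3), n4→Ref (7); capacity 3 + 7 = 10.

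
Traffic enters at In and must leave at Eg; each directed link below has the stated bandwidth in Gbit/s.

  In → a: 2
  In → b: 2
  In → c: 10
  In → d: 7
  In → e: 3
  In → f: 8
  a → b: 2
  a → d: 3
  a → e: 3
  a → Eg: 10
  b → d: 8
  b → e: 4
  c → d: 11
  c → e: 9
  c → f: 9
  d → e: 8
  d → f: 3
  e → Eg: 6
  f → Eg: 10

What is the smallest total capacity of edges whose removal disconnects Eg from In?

Augment In→a→Eg: bottleneck 2, flow now 2.
Augment In→e→Eg: bottleneck 3, flow now 5.
Augment In→f→Eg: bottleneck 8, flow now 13.
Augment In→b→e→Eg: bottleneck 2, flow now 15.
Augment In→c→e→Eg: bottleneck 1, flow now 16.
Augment In→c→f→Eg: bottleneck 2, flow now 18.
No augmenting path remains; maximum flow = 18.
By max-flow min-cut, the minimum cut capacity equals the max flow.
In the residual graph, reachable from In: {In, b, c, d, e, f}.
Min-cut edges: In→a (2), e→Eg (6), f→Eg (10); capacity 2 + 6 + 10 = 18.

18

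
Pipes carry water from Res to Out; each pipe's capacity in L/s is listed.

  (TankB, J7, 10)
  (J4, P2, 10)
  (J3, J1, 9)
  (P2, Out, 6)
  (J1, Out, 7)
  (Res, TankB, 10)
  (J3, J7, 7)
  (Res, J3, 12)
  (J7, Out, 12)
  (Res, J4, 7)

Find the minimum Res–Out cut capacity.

25

Augment Res→J3→J7→Out: bottleneck 7, flow now 7.
Augment Res→J3→J1→Out: bottleneck 5, flow now 12.
Augment Res→TankB→J7→Out: bottleneck 5, flow now 17.
Augment Res→J4→P2→Out: bottleneck 6, flow now 23.
Augment Res→TankB→J7→J3→J1→Out: bottleneck 2, flow now 25. (uses reverse residual edge)
No augmenting path remains; maximum flow = 25.
By max-flow min-cut, the minimum cut capacity equals the max flow.
In the residual graph, reachable from Res: {Res, J3, TankB, J4, P2, J7, J1}.
Min-cut edges: P2→Out (6), J7→Out (12), J1→Out (7); capacity 6 + 12 + 7 = 25.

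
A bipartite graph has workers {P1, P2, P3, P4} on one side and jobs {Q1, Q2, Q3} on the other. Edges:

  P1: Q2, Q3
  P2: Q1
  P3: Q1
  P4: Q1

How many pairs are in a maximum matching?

Unit-capacity flow: source→left, listed edges, right→sink; max matching = max flow.
Augmenting path P1→Q2 (+1); matched 1.
Augmenting path P2→Q1 (+1); matched 2.
No augmenting path remains; maximum matching = 2.
König certificate: {P1, Q1} is a vertex cover of size 2 (every listed pair touches it), so no matching can be larger.

2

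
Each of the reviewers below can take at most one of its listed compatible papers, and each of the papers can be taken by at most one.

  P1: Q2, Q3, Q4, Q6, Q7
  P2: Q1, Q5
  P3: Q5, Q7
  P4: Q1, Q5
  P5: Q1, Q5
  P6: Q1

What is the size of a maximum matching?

Unit-capacity flow: source→left, listed edges, right→sink; max matching = max flow.
Augmenting path P1→Q2 (+1); matched 1.
Augmenting path P2→Q1 (+1); matched 2.
Augmenting path P3→Q5 (+1); matched 3.
Augmenting path P4→Q5→P3→Q7 (+1); matched 4.
No augmenting path remains; maximum matching = 4.
König certificate: {P1, P3, Q1, Q5} is a vertex cover of size 4 (every listed pair touches it), so no matching can be larger.

4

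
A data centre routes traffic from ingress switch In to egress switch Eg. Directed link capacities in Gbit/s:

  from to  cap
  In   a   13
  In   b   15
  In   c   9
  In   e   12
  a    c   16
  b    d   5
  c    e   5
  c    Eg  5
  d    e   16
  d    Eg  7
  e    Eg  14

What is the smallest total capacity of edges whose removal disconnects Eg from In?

24

Augment In→c→Eg: bottleneck 5, flow now 5.
Augment In→e→Eg: bottleneck 12, flow now 17.
Augment In→b→d→Eg: bottleneck 5, flow now 22.
Augment In→c→e→Eg: bottleneck 2, flow now 24.
No augmenting path remains; maximum flow = 24.
By max-flow min-cut, the minimum cut capacity equals the max flow.
In the residual graph, reachable from In: {In, a, b, c, e}.
Min-cut edges: b→d (5), c→Eg (5), e→Eg (14); capacity 5 + 5 + 14 = 24.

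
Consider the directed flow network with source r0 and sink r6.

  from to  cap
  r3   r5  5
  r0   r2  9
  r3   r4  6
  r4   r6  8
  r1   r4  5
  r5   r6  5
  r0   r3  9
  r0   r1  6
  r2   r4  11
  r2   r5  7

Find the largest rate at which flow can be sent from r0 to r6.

Augment r0→r1→r4→r6: bottleneck 5, flow now 5.
Augment r0→r2→r4→r6: bottleneck 3, flow now 8.
Augment r0→r2→r5→r6: bottleneck 5, flow now 13.
No augmenting path remains; maximum flow = 13.
In the residual graph, reachable from r0: {r0, r1, r2, r3, r4, r5}.
Min-cut edges: r4→r6 (8), r5→r6 (5); capacity 8 + 5 = 13.
This cut is saturated, so no flow can exceed 13.

13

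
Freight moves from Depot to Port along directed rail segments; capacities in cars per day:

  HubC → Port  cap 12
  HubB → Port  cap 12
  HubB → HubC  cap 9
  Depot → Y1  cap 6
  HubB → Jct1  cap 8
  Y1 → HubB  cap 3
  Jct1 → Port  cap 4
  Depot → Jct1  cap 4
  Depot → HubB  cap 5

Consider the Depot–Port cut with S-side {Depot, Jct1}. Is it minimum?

No — its capacity is 15, but the minimum cut has capacity 12.

Given cut capacity: 6 + 5 + 4 = 15.
Augment Depot→HubB→Port: bottleneck 5, flow now 5.
Augment Depot→Jct1→Port: bottleneck 4, flow now 9.
Augment Depot→Y1→HubB→Port: bottleneck 3, flow now 12.
No augmenting path remains; maximum flow = 12.
In the residual graph, reachable from Depot: {Depot, Y1}.
Min-cut edges: Depot→HubB (5), Depot→Jct1 (4), Y1→HubB (3); capacity 5 + 4 + 3 = 12.
Cut capacity 15 exceeds the max flow 12, so it is not minimum.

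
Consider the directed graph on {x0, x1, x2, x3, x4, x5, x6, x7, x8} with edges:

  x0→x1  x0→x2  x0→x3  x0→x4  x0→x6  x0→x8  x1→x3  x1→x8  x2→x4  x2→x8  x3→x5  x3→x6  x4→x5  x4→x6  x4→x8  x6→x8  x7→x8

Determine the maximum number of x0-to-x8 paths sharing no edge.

5

Assign every edge capacity 1; by Menger, the answer equals the max flow.
Path x0→x8 (+1); total 1.
Path x0→x1→x8 (+1); total 2.
Path x0→x2→x8 (+1); total 3.
Path x0→x4→x8 (+1); total 4.
Path x0→x6→x8 (+1); total 5.
No residual x0→x8 path; max flow = 5.
Certifying cut of size 5: {x0→x1, x0→x2, x0→x4, x0→x8, x6→x8}.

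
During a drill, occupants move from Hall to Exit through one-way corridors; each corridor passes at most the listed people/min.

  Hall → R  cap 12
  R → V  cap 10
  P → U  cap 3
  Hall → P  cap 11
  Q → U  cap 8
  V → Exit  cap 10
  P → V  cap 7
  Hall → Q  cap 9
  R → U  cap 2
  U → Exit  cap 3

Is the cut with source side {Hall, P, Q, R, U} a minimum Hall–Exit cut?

No — its capacity is 20, but the minimum cut has capacity 13.

Given cut capacity: 7 + 10 + 3 = 20.
Augment Hall→P→U→Exit: bottleneck 3, flow now 3.
Augment Hall→P→V→Exit: bottleneck 7, flow now 10.
Augment Hall→R→V→Exit: bottleneck 3, flow now 13.
No augmenting path remains; maximum flow = 13.
In the residual graph, reachable from Hall: {Hall, P, Q, R, U, V}.
Min-cut edges: U→Exit (3), V→Exit (10); capacity 3 + 10 = 13.
Cut capacity 20 exceeds the max flow 13, so it is not minimum.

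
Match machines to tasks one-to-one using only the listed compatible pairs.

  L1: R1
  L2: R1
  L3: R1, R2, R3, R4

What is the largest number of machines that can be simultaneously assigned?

2

Unit-capacity flow: source→left, listed edges, right→sink; max matching = max flow.
Augmenting path L1→R1 (+1); matched 1.
Augmenting path L3→R2 (+1); matched 2.
No augmenting path remains; maximum matching = 2.
König certificate: {L3, R1} is a vertex cover of size 2 (every listed pair touches it), so no matching can be larger.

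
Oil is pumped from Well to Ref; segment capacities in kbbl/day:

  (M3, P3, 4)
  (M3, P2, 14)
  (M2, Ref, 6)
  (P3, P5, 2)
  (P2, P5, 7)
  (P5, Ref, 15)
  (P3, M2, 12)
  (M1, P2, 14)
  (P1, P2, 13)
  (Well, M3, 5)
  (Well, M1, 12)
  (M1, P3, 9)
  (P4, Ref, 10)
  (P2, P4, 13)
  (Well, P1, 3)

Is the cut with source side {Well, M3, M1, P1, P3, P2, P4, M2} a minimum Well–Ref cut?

No — its capacity is 25, but the minimum cut has capacity 20.

Given cut capacity: 2 + 7 + 10 + 6 = 25.
Augment Well→M3→P3→M2→Ref: bottleneck 4, flow now 4.
Augment Well→M3→P2→P4→Ref: bottleneck 1, flow now 5.
Augment Well→M1→P3→M2→Ref: bottleneck 2, flow now 7.
Augment Well→M1→P3→P5→Ref: bottleneck 2, flow now 9.
Augment Well→M1→P2→P4→Ref: bottleneck 8, flow now 17.
Augment Well→P1→P2→P4→Ref: bottleneck 1, flow now 18.
Augment Well→P1→P2→P5→Ref: bottleneck 2, flow now 20.
No augmenting path remains; maximum flow = 20.
In the residual graph, reachable from Well: {Well}.
Min-cut edges: Well→M3 (5), Well→M1 (12), Well→P1 (3); capacity 5 + 12 + 3 = 20.
Cut capacity 25 exceeds the max flow 20, so it is not minimum.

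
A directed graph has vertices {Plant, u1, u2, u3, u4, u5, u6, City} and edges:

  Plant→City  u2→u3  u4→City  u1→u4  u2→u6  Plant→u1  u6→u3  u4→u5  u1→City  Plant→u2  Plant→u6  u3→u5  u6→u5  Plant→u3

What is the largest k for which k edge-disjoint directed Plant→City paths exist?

2

Assign every edge capacity 1; by Menger, the answer equals the max flow.
Path Plant→City (+1); total 1.
Path Plant→u1→City (+1); total 2.
No residual Plant→City path; max flow = 2.
Certifying cut of size 2: {Plant→City, Plant→u1}.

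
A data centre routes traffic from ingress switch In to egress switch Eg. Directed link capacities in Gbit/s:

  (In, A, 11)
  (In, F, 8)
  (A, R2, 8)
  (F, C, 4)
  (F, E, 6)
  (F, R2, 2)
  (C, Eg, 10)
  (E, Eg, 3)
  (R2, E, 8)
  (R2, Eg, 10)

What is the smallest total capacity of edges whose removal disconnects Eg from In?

16

Augment In→A→R2→Eg: bottleneck 8, flow now 8.
Augment In→F→C→Eg: bottleneck 4, flow now 12.
Augment In→F→E→Eg: bottleneck 3, flow now 15.
Augment In→F→R2→Eg: bottleneck 1, flow now 16.
No augmenting path remains; maximum flow = 16.
By max-flow min-cut, the minimum cut capacity equals the max flow.
In the residual graph, reachable from In: {In, A}.
Min-cut edges: In→F (8), A→R2 (8); capacity 8 + 8 = 16.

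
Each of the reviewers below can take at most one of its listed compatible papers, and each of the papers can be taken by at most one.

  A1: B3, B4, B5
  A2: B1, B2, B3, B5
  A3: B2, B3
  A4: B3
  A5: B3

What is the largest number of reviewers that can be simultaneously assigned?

4

Unit-capacity flow: source→left, listed edges, right→sink; max matching = max flow.
Augmenting path A1→B3 (+1); matched 1.
Augmenting path A2→B1 (+1); matched 2.
Augmenting path A3→B2 (+1); matched 3.
Augmenting path A4→B3→A1→B4 (+1); matched 4.
No augmenting path remains; maximum matching = 4.
König certificate: {A1, A2, A3, B3} is a vertex cover of size 4 (every listed pair touches it), so no matching can be larger.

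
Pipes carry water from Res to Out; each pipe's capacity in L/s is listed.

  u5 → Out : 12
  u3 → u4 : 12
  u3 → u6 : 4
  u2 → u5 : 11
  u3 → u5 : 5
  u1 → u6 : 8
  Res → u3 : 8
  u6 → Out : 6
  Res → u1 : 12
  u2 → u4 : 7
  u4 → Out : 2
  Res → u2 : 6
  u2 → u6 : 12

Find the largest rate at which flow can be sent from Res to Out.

19

Augment Res→u1→u6→Out: bottleneck 6, flow now 6.
Augment Res→u2→u4→Out: bottleneck 2, flow now 8.
Augment Res→u2→u5→Out: bottleneck 4, flow now 12.
Augment Res→u3→u5→Out: bottleneck 5, flow now 17.
Augment Res→u3→u4→u2→u5→Out: bottleneck 2, flow now 19. (uses reverse residual edge)
No augmenting path remains; maximum flow = 19.
In the residual graph, reachable from Res: {Res, u1, u3, u4, u6}.
Min-cut edges: Res→u2 (6), u3→u5 (5), u4→Out (2), u6→Out (6); capacity 6 + 5 + 2 + 6 = 19.
This cut is saturated, so no flow can exceed 19.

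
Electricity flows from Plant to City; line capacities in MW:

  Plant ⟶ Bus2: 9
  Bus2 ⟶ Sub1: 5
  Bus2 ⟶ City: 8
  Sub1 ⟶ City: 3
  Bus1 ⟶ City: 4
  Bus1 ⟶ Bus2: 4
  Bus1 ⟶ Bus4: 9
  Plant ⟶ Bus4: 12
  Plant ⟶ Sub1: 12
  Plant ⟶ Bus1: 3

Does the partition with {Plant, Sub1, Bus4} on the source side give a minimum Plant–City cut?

No — its capacity is 15, but the minimum cut has capacity 14.

Given cut capacity: 3 + 9 + 3 = 15.
Augment Plant→Bus1→City: bottleneck 3, flow now 3.
Augment Plant→Bus2→City: bottleneck 8, flow now 11.
Augment Plant→Sub1→City: bottleneck 3, flow now 14.
No augmenting path remains; maximum flow = 14.
In the residual graph, reachable from Plant: {Plant, Bus2, Sub1, Bus4}.
Min-cut edges: Plant→Bus1 (3), Bus2→City (8), Sub1→City (3); capacity 3 + 8 + 3 = 14.
Cut capacity 15 exceeds the max flow 14, so it is not minimum.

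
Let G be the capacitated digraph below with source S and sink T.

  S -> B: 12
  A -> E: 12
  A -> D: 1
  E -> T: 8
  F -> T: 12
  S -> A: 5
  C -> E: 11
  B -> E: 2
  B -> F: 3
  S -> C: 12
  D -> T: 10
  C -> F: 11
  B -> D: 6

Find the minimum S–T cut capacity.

Augment S→A→D→T: bottleneck 1, flow now 1.
Augment S→A→E→T: bottleneck 4, flow now 5.
Augment S→B→D→T: bottleneck 6, flow now 11.
Augment S→B→E→T: bottleneck 2, flow now 13.
Augment S→B→F→T: bottleneck 3, flow now 16.
Augment S→C→E→T: bottleneck 2, flow now 18.
Augment S→C→F→T: bottleneck 9, flow now 27.
No augmenting path remains; maximum flow = 27.
By max-flow min-cut, the minimum cut capacity equals the max flow.
In the residual graph, reachable from S: {S, A, B, C, E, F}.
Min-cut edges: A→D (1), B→D (6), E→T (8), F→T (12); capacity 1 + 6 + 8 + 12 = 27.

27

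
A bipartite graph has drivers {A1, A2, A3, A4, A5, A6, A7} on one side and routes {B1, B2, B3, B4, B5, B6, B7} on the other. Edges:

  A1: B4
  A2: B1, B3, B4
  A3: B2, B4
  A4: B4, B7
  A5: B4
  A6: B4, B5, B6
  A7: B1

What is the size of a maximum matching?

6

Unit-capacity flow: source→left, listed edges, right→sink; max matching = max flow.
Augmenting path A1→B4 (+1); matched 1.
Augmenting path A2→B1 (+1); matched 2.
Augmenting path A3→B2 (+1); matched 3.
Augmenting path A4→B7 (+1); matched 4.
Augmenting path A6→B5 (+1); matched 5.
Augmenting path A7→B1→A2→B3 (+1); matched 6.
No augmenting path remains; maximum matching = 6.
König certificate: {A2, A3, A4, A6, A7, B4} is a vertex cover of size 6 (every listed pair touches it), so no matching can be larger.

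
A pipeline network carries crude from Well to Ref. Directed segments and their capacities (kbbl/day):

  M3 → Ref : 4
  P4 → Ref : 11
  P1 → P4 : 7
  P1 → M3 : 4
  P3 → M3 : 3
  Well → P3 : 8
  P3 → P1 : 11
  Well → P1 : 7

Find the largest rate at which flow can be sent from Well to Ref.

11

Augment Well→P1→P4→Ref: bottleneck 7, flow now 7.
Augment Well→P3→M3→Ref: bottleneck 3, flow now 10.
Augment Well→P3→P1→M3→Ref: bottleneck 1, flow now 11.
No augmenting path remains; maximum flow = 11.
In the residual graph, reachable from Well: {Well, P1, P3, M3}.
Min-cut edges: P1→P4 (7), M3→Ref (4); capacity 7 + 4 = 11.
This cut is saturated, so no flow can exceed 11.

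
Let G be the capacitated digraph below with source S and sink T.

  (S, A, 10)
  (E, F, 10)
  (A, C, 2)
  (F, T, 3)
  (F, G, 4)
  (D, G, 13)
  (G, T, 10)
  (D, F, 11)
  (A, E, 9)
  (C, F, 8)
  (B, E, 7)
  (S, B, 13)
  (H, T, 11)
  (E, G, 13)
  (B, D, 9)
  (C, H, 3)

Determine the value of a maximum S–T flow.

Augment S→A→C→F→T: bottleneck 2, flow now 2.
Augment S→A→E→F→T: bottleneck 1, flow now 3.
Augment S→A→E→G→T: bottleneck 7, flow now 10.
Augment S→B→D→G→T: bottleneck 3, flow now 13.
Augment S→B→D→F→C→H→T: bottleneck 2, flow now 15. (uses reverse residual edge)
No augmenting path remains; maximum flow = 15.
In the residual graph, reachable from S: {S, A, B, D, E, F, G}.
Min-cut edges: A→C (2), F→T (3), G→T (10); capacity 2 + 3 + 10 = 15.
This cut is saturated, so no flow can exceed 15.

15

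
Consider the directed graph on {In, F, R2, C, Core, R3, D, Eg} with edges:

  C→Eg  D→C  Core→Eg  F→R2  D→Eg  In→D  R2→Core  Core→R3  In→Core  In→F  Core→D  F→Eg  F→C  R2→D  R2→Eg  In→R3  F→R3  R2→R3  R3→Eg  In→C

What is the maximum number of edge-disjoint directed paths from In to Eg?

Assign every edge capacity 1; by Menger, the answer equals the max flow.
Path In→F→Eg (+1); total 1.
Path In→C→Eg (+1); total 2.
Path In→Core→Eg (+1); total 3.
Path In→R3→Eg (+1); total 4.
Path In→D→Eg (+1); total 5.
No residual In→Eg path; max flow = 5.
Certifying cut of size 5: {In→C, In→Core, In→D, In→F, In→R3}.

5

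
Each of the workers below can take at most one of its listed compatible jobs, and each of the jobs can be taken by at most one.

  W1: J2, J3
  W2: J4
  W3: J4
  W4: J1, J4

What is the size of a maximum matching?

Unit-capacity flow: source→left, listed edges, right→sink; max matching = max flow.
Augmenting path W1→J2 (+1); matched 1.
Augmenting path W2→J4 (+1); matched 2.
Augmenting path W4→J1 (+1); matched 3.
No augmenting path remains; maximum matching = 3.
König certificate: {W1, W4, J4} is a vertex cover of size 3 (every listed pair touches it), so no matching can be larger.

3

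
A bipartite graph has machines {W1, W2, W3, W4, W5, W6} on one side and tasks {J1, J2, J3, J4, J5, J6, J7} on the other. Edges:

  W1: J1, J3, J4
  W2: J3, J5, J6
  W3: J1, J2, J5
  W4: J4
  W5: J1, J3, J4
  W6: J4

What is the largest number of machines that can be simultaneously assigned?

Unit-capacity flow: source→left, listed edges, right→sink; max matching = max flow.
Augmenting path W1→J1 (+1); matched 1.
Augmenting path W2→J3 (+1); matched 2.
Augmenting path W3→J2 (+1); matched 3.
Augmenting path W4→J4 (+1); matched 4.
Augmenting path W5→J3→W2→J5 (+1); matched 5.
No augmenting path remains; maximum matching = 5.
König certificate: {W1, W2, W3, W5, J4} is a vertex cover of size 5 (every listed pair touches it), so no matching can be larger.

5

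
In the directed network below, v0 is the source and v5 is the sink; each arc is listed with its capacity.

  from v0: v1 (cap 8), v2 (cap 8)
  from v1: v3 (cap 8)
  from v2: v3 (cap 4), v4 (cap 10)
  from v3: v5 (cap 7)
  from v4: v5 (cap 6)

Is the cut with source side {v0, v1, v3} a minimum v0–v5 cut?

No — its capacity is 15, but the minimum cut has capacity 13.

Given cut capacity: 8 + 7 = 15.
Augment v0→v1→v3→v5: bottleneck 7, flow now 7.
Augment v0→v2→v4→v5: bottleneck 6, flow now 13.
No augmenting path remains; maximum flow = 13.
In the residual graph, reachable from v0: {v0, v1, v2, v3, v4}.
Min-cut edges: v3→v5 (7), v4→v5 (6); capacity 7 + 6 = 13.
Cut capacity 15 exceeds the max flow 13, so it is not minimum.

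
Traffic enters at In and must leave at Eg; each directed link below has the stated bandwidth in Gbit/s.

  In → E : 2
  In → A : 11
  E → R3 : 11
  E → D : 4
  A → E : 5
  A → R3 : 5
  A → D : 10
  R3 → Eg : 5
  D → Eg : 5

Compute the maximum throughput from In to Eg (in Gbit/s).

10

Augment In→E→R3→Eg: bottleneck 2, flow now 2.
Augment In→A→R3→Eg: bottleneck 3, flow now 5.
Augment In→A→D→Eg: bottleneck 5, flow now 10.
No augmenting path remains; maximum flow = 10.
In the residual graph, reachable from In: {In, E, A, R3, D}.
Min-cut edges: R3→Eg (5), D→Eg (5); capacity 5 + 5 = 10.
This cut is saturated, so no flow can exceed 10.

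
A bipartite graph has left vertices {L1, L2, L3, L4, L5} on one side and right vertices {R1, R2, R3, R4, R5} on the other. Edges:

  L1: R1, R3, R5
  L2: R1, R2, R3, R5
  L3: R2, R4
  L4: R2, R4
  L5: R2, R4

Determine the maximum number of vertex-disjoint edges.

Unit-capacity flow: source→left, listed edges, right→sink; max matching = max flow.
Augmenting path L1→R1 (+1); matched 1.
Augmenting path L2→R2 (+1); matched 2.
Augmenting path L3→R4 (+1); matched 3.
Augmenting path L4→R2→L2→R3 (+1); matched 4.
No augmenting path remains; maximum matching = 4.
König certificate: {L1, L2, R2, R4} is a vertex cover of size 4 (every listed pair touches it), so no matching can be larger.

4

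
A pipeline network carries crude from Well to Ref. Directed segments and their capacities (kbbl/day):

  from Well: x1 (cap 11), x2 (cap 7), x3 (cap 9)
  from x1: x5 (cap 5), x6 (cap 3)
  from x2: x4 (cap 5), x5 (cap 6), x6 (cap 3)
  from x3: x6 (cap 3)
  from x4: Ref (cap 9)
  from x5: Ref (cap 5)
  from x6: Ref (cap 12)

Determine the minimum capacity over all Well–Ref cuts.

18

Augment Well→x1→x5→Ref: bottleneck 5, flow now 5.
Augment Well→x1→x6→Ref: bottleneck 3, flow now 8.
Augment Well→x2→x4→Ref: bottleneck 5, flow now 13.
Augment Well→x2→x6→Ref: bottleneck 2, flow now 15.
Augment Well→x3→x6→Ref: bottleneck 3, flow now 18.
No augmenting path remains; maximum flow = 18.
By max-flow min-cut, the minimum cut capacity equals the max flow.
In the residual graph, reachable from Well: {Well, x1, x3}.
Min-cut edges: Well→x2 (7), x1→x5 (5), x1→x6 (3), x3→x6 (3); capacity 7 + 5 + 3 + 3 = 18.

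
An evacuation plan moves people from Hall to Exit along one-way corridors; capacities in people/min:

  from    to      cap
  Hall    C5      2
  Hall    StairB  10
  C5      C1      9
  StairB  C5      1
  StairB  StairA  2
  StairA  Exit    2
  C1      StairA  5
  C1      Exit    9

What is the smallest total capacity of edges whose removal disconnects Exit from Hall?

5

Augment Hall→C5→C1→Exit: bottleneck 2, flow now 2.
Augment Hall→StairB→StairA→Exit: bottleneck 2, flow now 4.
Augment Hall→StairB→C5→C1→Exit: bottleneck 1, flow now 5.
No augmenting path remains; maximum flow = 5.
By max-flow min-cut, the minimum cut capacity equals the max flow.
In the residual graph, reachable from Hall: {Hall, StairB}.
Min-cut edges: Hall→C5 (2), StairB→C5 (1), StairB→StairA (2); capacity 2 + 1 + 2 = 5.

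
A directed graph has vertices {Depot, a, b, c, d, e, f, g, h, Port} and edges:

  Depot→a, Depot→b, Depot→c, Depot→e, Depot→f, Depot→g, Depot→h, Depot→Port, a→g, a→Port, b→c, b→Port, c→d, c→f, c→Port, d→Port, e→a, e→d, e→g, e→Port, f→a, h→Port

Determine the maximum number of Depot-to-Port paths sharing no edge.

Assign every edge capacity 1; by Menger, the answer equals the max flow.
Path Depot→Port (+1); total 1.
Path Depot→a→Port (+1); total 2.
Path Depot→b→Port (+1); total 3.
Path Depot→c→Port (+1); total 4.
Path Depot→e→Port (+1); total 5.
Path Depot→h→Port (+1); total 6.
No residual Depot→Port path; max flow = 6.
Certifying cut of size 6: {Depot→Port, Depot→b, Depot→c, Depot→e, Depot→h, a→Port}.

6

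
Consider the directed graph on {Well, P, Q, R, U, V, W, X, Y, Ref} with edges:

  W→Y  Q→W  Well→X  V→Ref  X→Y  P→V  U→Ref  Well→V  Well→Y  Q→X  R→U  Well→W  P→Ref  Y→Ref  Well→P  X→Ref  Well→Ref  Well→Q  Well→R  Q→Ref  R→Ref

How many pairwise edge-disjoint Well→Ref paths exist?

Assign every edge capacity 1; by Menger, the answer equals the max flow.
Path Well→Ref (+1); total 1.
Path Well→P→Ref (+1); total 2.
Path Well→Q→Ref (+1); total 3.
Path Well→R→Ref (+1); total 4.
Path Well→V→Ref (+1); total 5.
Path Well→X→Ref (+1); total 6.
Path Well→Y→Ref (+1); total 7.
No residual Well→Ref path; max flow = 7.
Certifying cut of size 7: {Well→P, Well→Q, Well→R, Well→Ref, Well→V, Well→X, Y→Ref}.

7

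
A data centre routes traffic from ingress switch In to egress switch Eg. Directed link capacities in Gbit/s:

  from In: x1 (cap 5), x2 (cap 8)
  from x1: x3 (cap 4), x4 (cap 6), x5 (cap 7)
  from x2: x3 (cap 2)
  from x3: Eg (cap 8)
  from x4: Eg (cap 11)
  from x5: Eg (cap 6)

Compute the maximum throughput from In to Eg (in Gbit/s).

Augment In→x1→x3→Eg: bottleneck 4, flow now 4.
Augment In→x1→x4→Eg: bottleneck 1, flow now 5.
Augment In→x2→x3→Eg: bottleneck 2, flow now 7.
No augmenting path remains; maximum flow = 7.
In the residual graph, reachable from In: {In, x2}.
Min-cut edges: In→x1 (5), x2→x3 (2); capacity 5 + 2 = 7.
This cut is saturated, so no flow can exceed 7.

7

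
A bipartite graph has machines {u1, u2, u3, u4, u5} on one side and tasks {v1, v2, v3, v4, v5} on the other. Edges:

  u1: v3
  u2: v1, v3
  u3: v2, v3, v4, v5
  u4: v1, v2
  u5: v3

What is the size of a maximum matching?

Unit-capacity flow: source→left, listed edges, right→sink; max matching = max flow.
Augmenting path u1→v3 (+1); matched 1.
Augmenting path u2→v1 (+1); matched 2.
Augmenting path u3→v2 (+1); matched 3.
Augmenting path u4→v2→u3→v4 (+1); matched 4.
No augmenting path remains; maximum matching = 4.
König certificate: {u2, u3, u4, v3} is a vertex cover of size 4 (every listed pair touches it), so no matching can be larger.

4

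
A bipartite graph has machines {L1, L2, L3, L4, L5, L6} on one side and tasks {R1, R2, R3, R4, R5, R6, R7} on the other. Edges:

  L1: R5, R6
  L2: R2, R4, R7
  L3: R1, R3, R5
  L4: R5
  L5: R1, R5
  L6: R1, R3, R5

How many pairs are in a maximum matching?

5

Unit-capacity flow: source→left, listed edges, right→sink; max matching = max flow.
Augmenting path L1→R5 (+1); matched 1.
Augmenting path L2→R2 (+1); matched 2.
Augmenting path L3→R1 (+1); matched 3.
Augmenting path L6→R3 (+1); matched 4.
Augmenting path L4→R5→L1→R6 (+1); matched 5.
No augmenting path remains; maximum matching = 5.
König certificate: {L1, L2, R1, R3, R5} is a vertex cover of size 5 (every listed pair touches it), so no matching can be larger.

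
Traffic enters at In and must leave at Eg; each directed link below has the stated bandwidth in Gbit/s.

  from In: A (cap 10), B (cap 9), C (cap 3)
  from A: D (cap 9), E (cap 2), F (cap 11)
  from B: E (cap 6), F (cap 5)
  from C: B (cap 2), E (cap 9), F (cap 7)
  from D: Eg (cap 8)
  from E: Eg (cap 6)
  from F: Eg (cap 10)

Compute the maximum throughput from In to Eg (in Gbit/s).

Augment In→A→D→Eg: bottleneck 8, flow now 8.
Augment In→A→E→Eg: bottleneck 2, flow now 10.
Augment In→B→E→Eg: bottleneck 4, flow now 14.
Augment In→B→F→Eg: bottleneck 5, flow now 19.
Augment In→C→F→Eg: bottleneck 3, flow now 22.
No augmenting path remains; maximum flow = 22.
In the residual graph, reachable from In: {In}.
Min-cut edges: In→A (10), In→B (9), In→C (3); capacity 10 + 9 + 3 = 22.
This cut is saturated, so no flow can exceed 22.

22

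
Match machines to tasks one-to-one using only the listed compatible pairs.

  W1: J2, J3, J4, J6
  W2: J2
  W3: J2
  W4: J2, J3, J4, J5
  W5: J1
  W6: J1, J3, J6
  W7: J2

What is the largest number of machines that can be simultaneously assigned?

5

Unit-capacity flow: source→left, listed edges, right→sink; max matching = max flow.
Augmenting path W1→J2 (+1); matched 1.
Augmenting path W4→J3 (+1); matched 2.
Augmenting path W5→J1 (+1); matched 3.
Augmenting path W6→J6 (+1); matched 4.
Augmenting path W2→J2→W1→J4 (+1); matched 5.
No augmenting path remains; maximum matching = 5.
König certificate: {W1, W4, W5, W6, J2} is a vertex cover of size 5 (every listed pair touches it), so no matching can be larger.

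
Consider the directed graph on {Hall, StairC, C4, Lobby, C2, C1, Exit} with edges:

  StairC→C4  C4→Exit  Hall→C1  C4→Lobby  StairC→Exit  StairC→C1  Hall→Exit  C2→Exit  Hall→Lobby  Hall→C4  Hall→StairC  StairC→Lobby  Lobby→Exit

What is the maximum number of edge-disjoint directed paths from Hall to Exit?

4

Assign every edge capacity 1; by Menger, the answer equals the max flow.
Path Hall→Exit (+1); total 1.
Path Hall→StairC→Exit (+1); total 2.
Path Hall→C4→Exit (+1); total 3.
Path Hall→Lobby→Exit (+1); total 4.
No residual Hall→Exit path; max flow = 4.
Certifying cut of size 4: {Hall→C4, Hall→Exit, Hall→Lobby, Hall→StairC}.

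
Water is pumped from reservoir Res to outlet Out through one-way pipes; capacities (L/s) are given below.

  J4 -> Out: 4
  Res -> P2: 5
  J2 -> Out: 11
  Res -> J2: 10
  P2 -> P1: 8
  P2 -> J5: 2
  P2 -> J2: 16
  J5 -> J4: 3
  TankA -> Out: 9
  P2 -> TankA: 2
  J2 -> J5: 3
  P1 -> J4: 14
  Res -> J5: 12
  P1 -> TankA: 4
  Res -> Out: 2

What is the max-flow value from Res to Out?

Augment Res→Out: bottleneck 2, flow now 2.
Augment Res→J2→Out: bottleneck 10, flow now 12.
Augment Res→P2→J2→Out: bottleneck 1, flow now 13.
Augment Res→P2→TankA→Out: bottleneck 2, flow now 15.
Augment Res→J5→J4→Out: bottleneck 3, flow now 18.
Augment Res→P2→P1→TankA→Out: bottleneck 2, flow now 20.
No augmenting path remains; maximum flow = 20.
In the residual graph, reachable from Res: {Res, J5}.
Min-cut edges: Res→P2 (5), Res→J2 (10), Res→Out (2), J5→J4 (3); capacity 5 + 10 + 2 + 3 = 20.
This cut is saturated, so no flow can exceed 20.

20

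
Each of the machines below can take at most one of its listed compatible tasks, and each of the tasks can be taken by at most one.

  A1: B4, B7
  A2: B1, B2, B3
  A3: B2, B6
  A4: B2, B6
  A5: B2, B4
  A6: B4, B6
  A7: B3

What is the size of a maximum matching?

Unit-capacity flow: source→left, listed edges, right→sink; max matching = max flow.
Augmenting path A1→B4 (+1); matched 1.
Augmenting path A2→B1 (+1); matched 2.
Augmenting path A3→B2 (+1); matched 3.
Augmenting path A4→B6 (+1); matched 4.
Augmenting path A7→B3 (+1); matched 5.
Augmenting path A5→B4→A1→B7 (+1); matched 6.
No augmenting path remains; maximum matching = 6.
König certificate: {A1, A2, A7, B2, B4, B6} is a vertex cover of size 6 (every listed pair touches it), so no matching can be larger.

6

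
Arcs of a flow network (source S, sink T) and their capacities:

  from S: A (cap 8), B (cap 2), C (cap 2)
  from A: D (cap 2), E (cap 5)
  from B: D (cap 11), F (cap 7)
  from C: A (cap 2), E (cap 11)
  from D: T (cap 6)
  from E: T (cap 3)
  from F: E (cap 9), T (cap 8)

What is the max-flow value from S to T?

Augment S→A→D→T: bottleneck 2, flow now 2.
Augment S→A→E→T: bottleneck 3, flow now 5.
Augment S→B→D→T: bottleneck 2, flow now 7.
No augmenting path remains; maximum flow = 7.
In the residual graph, reachable from S: {S, A, C, E}.
Min-cut edges: S→B (2), A→D (2), E→T (3); capacity 2 + 2 + 3 = 7.
This cut is saturated, so no flow can exceed 7.

7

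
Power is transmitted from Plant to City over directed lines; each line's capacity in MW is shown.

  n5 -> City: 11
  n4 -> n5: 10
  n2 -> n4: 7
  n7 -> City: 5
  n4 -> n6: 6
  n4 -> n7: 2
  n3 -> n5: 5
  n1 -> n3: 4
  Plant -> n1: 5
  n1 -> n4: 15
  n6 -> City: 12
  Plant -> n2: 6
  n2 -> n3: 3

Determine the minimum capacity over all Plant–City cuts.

11

Augment Plant→n1→n3→n5→City: bottleneck 4, flow now 4.
Augment Plant→n1→n4→n5→City: bottleneck 1, flow now 5.
Augment Plant→n2→n3→n5→City: bottleneck 1, flow now 6.
Augment Plant→n2→n4→n5→City: bottleneck 5, flow now 11.
No augmenting path remains; maximum flow = 11.
By max-flow min-cut, the minimum cut capacity equals the max flow.
In the residual graph, reachable from Plant: {Plant}.
Min-cut edges: Plant→n1 (5), Plant→n2 (6); capacity 5 + 6 = 11.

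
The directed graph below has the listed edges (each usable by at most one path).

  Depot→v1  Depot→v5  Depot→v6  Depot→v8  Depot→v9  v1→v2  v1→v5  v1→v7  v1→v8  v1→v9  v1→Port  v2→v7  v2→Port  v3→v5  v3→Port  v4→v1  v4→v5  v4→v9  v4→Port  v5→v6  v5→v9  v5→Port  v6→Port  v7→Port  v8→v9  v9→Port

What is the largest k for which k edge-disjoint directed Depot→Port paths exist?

4

Assign every edge capacity 1; by Menger, the answer equals the max flow.
Path Depot→v1→Port (+1); total 1.
Path Depot→v5→Port (+1); total 2.
Path Depot→v6→Port (+1); total 3.
Path Depot→v9→Port (+1); total 4.
No residual Depot→Port path; max flow = 4.
Certifying cut of size 4: {Depot→v1, Depot→v5, Depot→v6, v9→Port}.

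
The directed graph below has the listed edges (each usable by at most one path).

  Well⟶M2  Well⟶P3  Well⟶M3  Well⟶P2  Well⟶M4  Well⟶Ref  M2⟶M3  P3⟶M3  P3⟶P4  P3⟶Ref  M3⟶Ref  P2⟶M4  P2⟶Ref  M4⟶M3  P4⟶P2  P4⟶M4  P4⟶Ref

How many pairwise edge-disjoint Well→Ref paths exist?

Assign every edge capacity 1; by Menger, the answer equals the max flow.
Path Well→Ref (+1); total 1.
Path Well→P3→Ref (+1); total 2.
Path Well→M3→Ref (+1); total 3.
Path Well→P2→Ref (+1); total 4.
No residual Well→Ref path; max flow = 4.
Certifying cut of size 4: {M3→Ref, Well→P2, Well→P3, Well→Ref}.

4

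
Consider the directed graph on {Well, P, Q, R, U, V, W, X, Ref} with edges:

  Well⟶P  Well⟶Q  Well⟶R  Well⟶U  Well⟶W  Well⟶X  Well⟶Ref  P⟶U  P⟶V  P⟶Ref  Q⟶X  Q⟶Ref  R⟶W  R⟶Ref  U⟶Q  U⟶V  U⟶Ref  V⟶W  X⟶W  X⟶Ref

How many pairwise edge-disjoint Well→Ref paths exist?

6

Assign every edge capacity 1; by Menger, the answer equals the max flow.
Path Well→Ref (+1); total 1.
Path Well→P→Ref (+1); total 2.
Path Well→Q→Ref (+1); total 3.
Path Well→R→Ref (+1); total 4.
Path Well→U→Ref (+1); total 5.
Path Well→X→Ref (+1); total 6.
No residual Well→Ref path; max flow = 6.
Certifying cut of size 6: {Well→P, Well→Q, Well→R, Well→Ref, Well→U, Well→X}.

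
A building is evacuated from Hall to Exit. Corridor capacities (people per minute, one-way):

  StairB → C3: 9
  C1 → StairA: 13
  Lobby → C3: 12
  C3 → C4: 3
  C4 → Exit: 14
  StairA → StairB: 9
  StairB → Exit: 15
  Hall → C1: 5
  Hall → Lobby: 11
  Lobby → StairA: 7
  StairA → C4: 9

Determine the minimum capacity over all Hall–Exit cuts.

Augment Hall→Lobby→StairA→StairB→Exit: bottleneck 7, flow now 7.
Augment Hall→Lobby→C3→C4→Exit: bottleneck 3, flow now 10.
Augment Hall→C1→StairA→StairB→Exit: bottleneck 2, flow now 12.
Augment Hall→C1→StairA→C4→Exit: bottleneck 3, flow now 15.
No augmenting path remains; maximum flow = 15.
By max-flow min-cut, the minimum cut capacity equals the max flow.
In the residual graph, reachable from Hall: {Hall, Lobby, C3}.
Min-cut edges: Hall→C1 (5), Lobby→StairA (7), C3→C4 (3); capacity 5 + 7 + 3 = 15.

15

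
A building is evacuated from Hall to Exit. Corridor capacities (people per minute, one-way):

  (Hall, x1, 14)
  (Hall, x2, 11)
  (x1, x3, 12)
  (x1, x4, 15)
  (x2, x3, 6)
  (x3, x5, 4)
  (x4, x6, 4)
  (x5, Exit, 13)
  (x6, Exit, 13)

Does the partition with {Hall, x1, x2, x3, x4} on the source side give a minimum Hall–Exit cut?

Given cut capacity: 4 + 4 = 8.
Augment Hall→x1→x3→x5→Exit: bottleneck 4, flow now 4.
Augment Hall→x1→x4→x6→Exit: bottleneck 4, flow now 8.
No augmenting path remains; maximum flow = 8.
Cut capacity 8 equals the max flow, so it is a minimum cut.

Yes — it is a minimum cut (capacity 8).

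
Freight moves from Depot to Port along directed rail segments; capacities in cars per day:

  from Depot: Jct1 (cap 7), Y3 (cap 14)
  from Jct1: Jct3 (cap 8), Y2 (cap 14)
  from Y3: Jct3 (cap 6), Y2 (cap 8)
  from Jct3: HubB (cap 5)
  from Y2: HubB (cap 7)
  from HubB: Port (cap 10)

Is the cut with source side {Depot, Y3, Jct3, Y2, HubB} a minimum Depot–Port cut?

Given cut capacity: 7 + 10 = 17.
Augment Depot→Jct1→Jct3→HubB→Port: bottleneck 5, flow now 5.
Augment Depot→Jct1→Y2→HubB→Port: bottleneck 2, flow now 7.
Augment Depot→Y3→Y2→HubB→Port: bottleneck 3, flow now 10.
No augmenting path remains; maximum flow = 10.
In the residual graph, reachable from Depot: {Depot, Jct1, Y3, Jct3, Y2, HubB}.
Min-cut edges: HubB→Port (10); capacity 10 = 10.
Cut capacity 17 exceeds the max flow 10, so it is not minimum.

No — its capacity is 17, but the minimum cut has capacity 10.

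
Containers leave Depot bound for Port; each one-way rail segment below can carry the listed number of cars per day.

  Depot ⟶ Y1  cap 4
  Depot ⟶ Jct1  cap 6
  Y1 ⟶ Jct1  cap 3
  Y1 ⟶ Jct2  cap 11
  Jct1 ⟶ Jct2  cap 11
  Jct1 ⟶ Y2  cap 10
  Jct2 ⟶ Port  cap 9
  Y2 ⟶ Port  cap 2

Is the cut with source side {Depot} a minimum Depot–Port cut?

Yes — it is a minimum cut (capacity 10).

Given cut capacity: 4 + 6 = 10.
Augment Depot→Y1→Jct2→Port: bottleneck 4, flow now 4.
Augment Depot→Jct1→Jct2→Port: bottleneck 5, flow now 9.
Augment Depot→Jct1→Y2→Port: bottleneck 1, flow now 10.
No augmenting path remains; maximum flow = 10.
Cut capacity 10 equals the max flow, so it is a minimum cut.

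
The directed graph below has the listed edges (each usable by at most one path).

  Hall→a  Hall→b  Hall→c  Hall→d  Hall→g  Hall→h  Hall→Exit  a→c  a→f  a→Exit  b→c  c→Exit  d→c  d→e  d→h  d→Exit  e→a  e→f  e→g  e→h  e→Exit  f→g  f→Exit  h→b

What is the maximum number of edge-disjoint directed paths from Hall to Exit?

Assign every edge capacity 1; by Menger, the answer equals the max flow.
Path Hall→Exit (+1); total 1.
Path Hall→a→Exit (+1); total 2.
Path Hall→c→Exit (+1); total 3.
Path Hall→d→Exit (+1); total 4.
No residual Hall→Exit path; max flow = 4.
Certifying cut of size 4: {Hall→Exit, Hall→a, Hall→d, c→Exit}.

4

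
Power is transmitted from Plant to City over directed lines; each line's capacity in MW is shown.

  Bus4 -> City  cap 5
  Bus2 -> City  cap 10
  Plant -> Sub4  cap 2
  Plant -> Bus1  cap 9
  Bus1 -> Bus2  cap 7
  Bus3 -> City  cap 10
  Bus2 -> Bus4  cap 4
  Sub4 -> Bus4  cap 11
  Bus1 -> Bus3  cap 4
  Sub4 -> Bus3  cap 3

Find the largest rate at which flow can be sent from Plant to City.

11

Augment Plant→Bus1→Bus2→City: bottleneck 7, flow now 7.
Augment Plant→Bus1→Bus3→City: bottleneck 2, flow now 9.
Augment Plant→Sub4→Bus4→City: bottleneck 2, flow now 11.
No augmenting path remains; maximum flow = 11.
In the residual graph, reachable from Plant: {Plant}.
Min-cut edges: Plant→Bus1 (9), Plant→Sub4 (2); capacity 9 + 2 = 11.
This cut is saturated, so no flow can exceed 11.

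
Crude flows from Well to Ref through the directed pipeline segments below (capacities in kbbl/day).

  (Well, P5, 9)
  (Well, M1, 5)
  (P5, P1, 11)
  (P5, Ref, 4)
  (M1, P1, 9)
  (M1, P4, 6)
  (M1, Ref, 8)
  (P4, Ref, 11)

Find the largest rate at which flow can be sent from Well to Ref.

9

Augment Well→P5→Ref: bottleneck 4, flow now 4.
Augment Well→M1→Ref: bottleneck 5, flow now 9.
No augmenting path remains; maximum flow = 9.
In the residual graph, reachable from Well: {Well, P5, P1}.
Min-cut edges: Well→M1 (5), P5→Ref (4); capacity 5 + 4 = 9.
This cut is saturated, so no flow can exceed 9.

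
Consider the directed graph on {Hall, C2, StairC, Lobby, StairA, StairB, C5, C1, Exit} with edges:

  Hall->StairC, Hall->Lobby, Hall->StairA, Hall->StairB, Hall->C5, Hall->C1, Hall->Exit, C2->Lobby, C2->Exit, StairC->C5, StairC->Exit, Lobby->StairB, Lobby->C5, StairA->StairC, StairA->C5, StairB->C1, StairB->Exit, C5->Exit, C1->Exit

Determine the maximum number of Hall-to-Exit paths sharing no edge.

5

Assign every edge capacity 1; by Menger, the answer equals the max flow.
Path Hall→Exit (+1); total 1.
Path Hall→StairC→Exit (+1); total 2.
Path Hall→StairB→Exit (+1); total 3.
Path Hall→C5→Exit (+1); total 4.
Path Hall→C1→Exit (+1); total 5.
No residual Hall→Exit path; max flow = 5.
Certifying cut of size 5: {C1→Exit, C5→Exit, Hall→Exit, StairB→Exit, StairC→Exit}.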